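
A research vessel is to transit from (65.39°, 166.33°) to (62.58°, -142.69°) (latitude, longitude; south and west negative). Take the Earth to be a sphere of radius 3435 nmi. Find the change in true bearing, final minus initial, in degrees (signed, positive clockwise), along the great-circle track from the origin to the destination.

At departure: θ₁ = atan2(sin Δλ cos φ₂, cos φ₁ sin φ₂ − sin φ₁ cos φ₂ cos Δλ) = 73.49°
At arrival: θ₂ = atan2(sin Δλ cos φ₁, −cos φ₂ sin φ₁ + sin φ₂ cos φ₁ cos Δλ) = 119.89°
Δθ = θ₂ − θ₁ = +46.4°

+46.4°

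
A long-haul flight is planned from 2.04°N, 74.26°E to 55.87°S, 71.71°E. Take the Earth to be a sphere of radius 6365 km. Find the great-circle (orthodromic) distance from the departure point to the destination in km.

cos σ = sin φ₁ sin φ₂ + cos φ₁ cos φ₂ cos Δλ
      = sin(2.04°)sin(-55.87°) + cos(2.04°)cos(-55.87°)cos(-2.55°) = 0.5307
σ = 57.948° → d = Rσ = 6365·1.01138 = 6437 km

6437 km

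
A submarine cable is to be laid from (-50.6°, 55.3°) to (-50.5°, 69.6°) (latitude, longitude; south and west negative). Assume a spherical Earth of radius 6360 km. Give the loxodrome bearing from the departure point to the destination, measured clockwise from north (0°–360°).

89.4°

Δψ = ln[tan(π/4+φ₂/2)/tan(π/4+φ₁/2)] = +0.0027
Δλ = +0.2496 rad (taken the short way round)
course = atan2(Δλ, Δψ) = 89.37°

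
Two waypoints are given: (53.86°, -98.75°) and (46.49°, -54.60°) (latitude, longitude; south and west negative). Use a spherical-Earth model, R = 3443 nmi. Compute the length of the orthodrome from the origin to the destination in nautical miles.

cos σ = sin φ₁ sin φ₂ + cos φ₁ cos φ₂ cos Δλ
      = sin(53.86°)sin(46.49°) + cos(53.86°)cos(46.49°)cos(44.15°) = 0.8770
σ = 28.713° → d = Rσ = 3443·0.50113 = 1725 nmi

1725 nmi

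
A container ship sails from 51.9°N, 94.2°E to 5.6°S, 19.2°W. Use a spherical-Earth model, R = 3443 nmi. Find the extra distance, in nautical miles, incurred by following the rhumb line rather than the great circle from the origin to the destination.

Great circle: cos σ = sin φ₁ sin φ₂ + cos φ₁ cos φ₂ cos Δλ,  σ = 1.8972 rad → d_gc = 6532.2 nmi
Rhumb line: Δψ = -1.1612, q = Δφ/Δψ = 0.8642, d_rh = R√(Δφ²+q²Δλ²) = 6828.0 nmi
Excess = 6828.0 − 6532.2 = 295.8 ≈ 296 nmi

296 nmi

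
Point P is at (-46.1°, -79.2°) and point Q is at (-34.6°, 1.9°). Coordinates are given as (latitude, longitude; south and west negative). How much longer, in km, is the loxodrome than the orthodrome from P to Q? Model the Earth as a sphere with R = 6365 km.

272 km

Great circle: cos σ = sin φ₁ sin φ₂ + cos φ₁ cos φ₂ cos Δλ,  σ = 1.0501 rad → d_gc = 6684.0 km
Rhumb line: Δψ = +0.2645, q = Δφ/Δψ = 0.7590, d_rh = R√(Δφ²+q²Δλ²) = 6956.2 km
Excess = 6956.2 − 6684.0 = 272.2 ≈ 272 km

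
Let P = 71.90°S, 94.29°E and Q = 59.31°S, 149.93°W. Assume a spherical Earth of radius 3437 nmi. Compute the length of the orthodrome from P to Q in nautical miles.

cos σ = sin φ₁ sin φ₂ + cos φ₁ cos φ₂ cos Δλ
      = sin(-71.90°)sin(-59.31°) + cos(-71.90°)cos(-59.31°)cos(115.78°) = 0.7484
σ = 41.546° → d = Rσ = 3437·0.72511 = 2492 nmi

2492 nmi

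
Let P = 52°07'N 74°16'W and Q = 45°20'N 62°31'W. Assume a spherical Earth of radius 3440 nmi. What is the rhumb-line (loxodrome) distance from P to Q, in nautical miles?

Rhumb course C = atan2(Δλ, Δψ) with Δψ = ln[tan(π/4+φ₂/2)/tan(π/4+φ₁/2)] = -0.1798, Δλ = +0.2051 → C = 131.25°
d = R·|Δφ| / |cos C| = 3440·0.11839 / 0.65935 = 618 nmi

618 nmi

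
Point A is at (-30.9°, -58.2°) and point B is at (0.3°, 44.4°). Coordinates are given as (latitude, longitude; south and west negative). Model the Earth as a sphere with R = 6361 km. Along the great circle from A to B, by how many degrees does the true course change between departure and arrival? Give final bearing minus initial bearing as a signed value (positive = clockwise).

-37.8°

Initial bearing θ₁ = atan2(sin Δλ cos φ₂, cos φ₁ sin φ₂ − sin φ₁ cos φ₂ cos Δλ) = 96.29°
Final bearing θ₂ = (initial bearing from the destination back to the start) + 180° = 58.53°
Δθ = θ₂ − θ₁ = -37.8°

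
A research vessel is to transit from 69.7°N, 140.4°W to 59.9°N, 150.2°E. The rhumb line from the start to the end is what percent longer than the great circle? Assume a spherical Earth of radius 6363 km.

Great circle: σ = 0.5102 rad → d_gc = Rσ = 3246.6 km
Rhumb: Δφ = -0.1710, Δλ = -1.2113, Δψ = -0.4067, q = Δφ/Δψ = 0.4205 → d_rh = R√(Δφ²+q²Δλ²) = 3418.9 km
Excess = (3418.9 − 3246.6) / 3246.6 = 172.3 / 3246.6 = 5.31% ≈ 5.3%

5.3%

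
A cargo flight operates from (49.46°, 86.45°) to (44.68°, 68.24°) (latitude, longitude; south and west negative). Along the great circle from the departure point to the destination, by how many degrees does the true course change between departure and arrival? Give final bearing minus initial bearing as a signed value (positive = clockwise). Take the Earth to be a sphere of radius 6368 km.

At departure: θ₁ = atan2(sin Δλ cos φ₂, cos φ₁ sin φ₂ − sin φ₁ cos φ₂ cos Δλ) = 255.79°
At arrival: θ₂ = atan2(sin Δλ cos φ₁, −cos φ₂ sin φ₁ + sin φ₂ cos φ₁ cos Δλ) = 242.39°
Δθ = θ₂ − θ₁ = -13.4°

-13.4°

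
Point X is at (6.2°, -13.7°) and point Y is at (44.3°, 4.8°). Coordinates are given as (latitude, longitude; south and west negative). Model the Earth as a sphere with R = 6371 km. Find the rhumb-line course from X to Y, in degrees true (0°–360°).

23.1°

Δψ = ln[tan(π/4+φ₂/2)/tan(π/4+φ₁/2)] = +0.7558
Δλ = +0.3229 rad (taken the short way round)
course = atan2(Δλ, Δψ) = 23.13°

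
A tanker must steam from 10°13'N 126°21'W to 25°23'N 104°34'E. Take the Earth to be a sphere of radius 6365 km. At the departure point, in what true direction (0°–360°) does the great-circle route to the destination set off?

306.7°

N = sin Δλ·cos φ₂ = -0.7013;  D = cos φ₁ sin φ₂ − sin φ₁ cos φ₂ cos Δλ = +0.5229
initial course = atan2(N, D) = 306.71°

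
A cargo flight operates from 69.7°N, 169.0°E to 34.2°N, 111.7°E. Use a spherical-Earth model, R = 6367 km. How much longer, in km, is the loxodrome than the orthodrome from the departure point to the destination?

Great circle: cos σ = sin φ₁ sin φ₂ + cos φ₁ cos φ₂ cos Δλ,  σ = 0.8200 rad → d_gc = 5221.2 km
Rhumb line: Δψ = -1.0843, q = Δφ/Δψ = 0.5714, d_rh = R√(Δφ²+q²Δλ²) = 5366.6 km
Excess = 5366.6 − 5221.2 = 145.4 ≈ 145 km

145 km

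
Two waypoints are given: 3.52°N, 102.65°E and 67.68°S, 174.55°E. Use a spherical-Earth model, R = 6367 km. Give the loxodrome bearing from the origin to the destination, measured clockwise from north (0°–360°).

143.3°

Δψ = ln[tan(π/4+φ₂/2)/tan(π/4+φ₁/2)] = -1.6846
Δλ = +1.2549 rad (taken the short way round)
course = atan2(Δλ, Δψ) = 143.32°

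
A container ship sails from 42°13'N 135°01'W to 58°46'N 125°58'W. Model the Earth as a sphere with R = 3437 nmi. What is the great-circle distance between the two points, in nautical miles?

Haversine: a = sin²(Δφ/2)+cos φ₁ cos φ₂ sin²(Δλ/2) = 0.02310;  σ = 2·atan2(√a,√(1−a))
σ = 17.486° → d = Rσ = 3437·0.30519 = 1049 nmi

1049 nmi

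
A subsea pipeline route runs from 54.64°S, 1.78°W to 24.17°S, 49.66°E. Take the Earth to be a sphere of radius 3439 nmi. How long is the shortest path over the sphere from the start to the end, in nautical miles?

Haversine: a = sin²(Δφ/2)+cos φ₁ cos φ₂ sin²(Δλ/2) = 0.16849;  σ = 2·atan2(√a,√(1−a))
σ = 48.469° → d = Rσ = 3439·0.84595 = 2909 nmi

2909 nmi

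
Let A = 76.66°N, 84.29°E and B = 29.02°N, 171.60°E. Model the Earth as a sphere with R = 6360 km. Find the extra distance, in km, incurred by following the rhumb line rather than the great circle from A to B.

472 km

Great circle: cos σ = sin φ₁ sin φ₂ + cos φ₁ cos φ₂ cos Δλ,  σ = 1.0684 rad → d_gc = 6795.3 km
Rhumb line: Δψ = -1.6164, q = Δφ/Δψ = 0.5144, d_rh = R√(Δφ²+q²Δλ²) = 7267.6 km
Excess = 7267.6 − 6795.3 = 472.3 ≈ 472 km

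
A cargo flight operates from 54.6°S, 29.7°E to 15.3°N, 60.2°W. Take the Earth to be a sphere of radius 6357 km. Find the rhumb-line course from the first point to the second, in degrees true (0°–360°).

Δψ = ln[tan(π/4+φ₂/2)/tan(π/4+φ₁/2)] = +1.4124
Δλ = -1.5691 rad (taken the short way round)
course = atan2(Δλ, Δψ) = 311.99°

312.0°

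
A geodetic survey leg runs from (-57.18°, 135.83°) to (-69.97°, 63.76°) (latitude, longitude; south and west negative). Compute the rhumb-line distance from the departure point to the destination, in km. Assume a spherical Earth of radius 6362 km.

Δψ = ln[tan(π/4+φ₂/2)/tan(π/4+φ₁/2)] = -0.5114;  Δφ = -0.2232 rad,  Δλ = -1.2579 rad
q = Δφ/Δψ = 0.4365
d = R·√(Δφ² + q²Δλ²) = 6362·0.59267 = 3771 km

3771 km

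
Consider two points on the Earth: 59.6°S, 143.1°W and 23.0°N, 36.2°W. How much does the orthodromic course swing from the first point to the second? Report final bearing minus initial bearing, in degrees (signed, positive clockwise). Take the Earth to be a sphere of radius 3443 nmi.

At departure: θ₁ = atan2(sin Δλ cos φ₂, cos φ₁ sin φ₂ − sin φ₁ cos φ₂ cos Δλ) = 92.15°
At arrival: θ₂ = atan2(sin Δλ cos φ₁, −cos φ₂ sin φ₁ + sin φ₂ cos φ₁ cos Δλ) = 33.32°
Δθ = θ₂ − θ₁ = -58.8°

-58.8°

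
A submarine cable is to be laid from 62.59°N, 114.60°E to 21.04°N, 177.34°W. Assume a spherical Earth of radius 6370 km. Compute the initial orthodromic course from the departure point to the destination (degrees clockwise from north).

N = sin Δλ·cos φ₂ = +0.8657;  D = cos φ₁ sin φ₂ − sin φ₁ cos φ₂ cos Δλ = -0.1443
initial course = atan2(N, D) = 99.46°

99.5°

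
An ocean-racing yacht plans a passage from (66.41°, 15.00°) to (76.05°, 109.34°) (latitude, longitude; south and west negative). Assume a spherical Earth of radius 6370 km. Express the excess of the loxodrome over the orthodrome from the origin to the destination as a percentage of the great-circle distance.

Great circle: σ = 0.4905 rad → d_gc = Rσ = 3124.4 km
Rhumb: Δφ = +0.1682, Δλ = +1.6465, Δψ = +0.5347, q = Δφ/Δψ = 0.3147 → d_rh = R√(Δφ²+q²Δλ²) = 3470.3 km
Excess = (3470.3 − 3124.4) / 3124.4 = 345.9 / 3124.4 = 11.07% ≈ 11.1%

11.1%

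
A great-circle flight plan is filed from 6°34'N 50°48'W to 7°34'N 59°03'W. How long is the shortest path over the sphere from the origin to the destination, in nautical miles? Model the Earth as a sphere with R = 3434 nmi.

Haversine: a = sin²(Δφ/2)+cos φ₁ cos φ₂ sin²(Δλ/2) = 0.00517;  σ = 2·atan2(√a,√(1−a))
σ = 8.248° → d = Rσ = 3434·0.14395 = 494 nmi

494 nmi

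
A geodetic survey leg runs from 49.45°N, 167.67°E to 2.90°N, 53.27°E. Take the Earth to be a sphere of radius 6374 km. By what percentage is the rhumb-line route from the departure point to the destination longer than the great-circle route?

Great circle: σ = 1.8026 rad → d_gc = Rσ = 11490.1 km
Rhumb: Δφ = -0.8125, Δλ = -1.9967, Δψ = -0.9452, q = Δφ/Δψ = 0.8596 → d_rh = R√(Δφ²+q²Δλ²) = 12103.1 km
Excess = (12103.1 − 11490.1) / 11490.1 = 613.0 / 11490.1 = 5.34% ≈ 5.3%

5.3%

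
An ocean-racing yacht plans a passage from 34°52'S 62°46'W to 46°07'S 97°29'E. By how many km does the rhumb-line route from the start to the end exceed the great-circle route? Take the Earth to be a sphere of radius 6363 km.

Great circle: cos σ = sin φ₁ sin φ₂ + cos φ₁ cos φ₂ cos Δλ,  σ = 1.6944 rad → d_gc = 10781.3 km
Rhumb line: Δψ = -0.2592, q = Δφ/Δψ = 0.7575, d_rh = R√(Δφ²+q²Δλ²) = 13538.5 km
Excess = 13538.5 − 10781.3 = 2757.2 ≈ 2757 km

2757 km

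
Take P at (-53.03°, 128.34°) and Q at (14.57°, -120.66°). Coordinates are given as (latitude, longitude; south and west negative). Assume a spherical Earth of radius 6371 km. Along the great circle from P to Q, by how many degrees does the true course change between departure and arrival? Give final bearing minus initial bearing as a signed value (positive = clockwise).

Initial bearing θ₁ = atan2(sin Δλ cos φ₂, cos φ₁ sin φ₂ − sin φ₁ cos φ₂ cos Δλ) = 97.93°
Final bearing θ₂ = (initial bearing from the destination back to the start) + 180° = 37.98°
Δθ = θ₂ − θ₁ = -59.9°

-59.9°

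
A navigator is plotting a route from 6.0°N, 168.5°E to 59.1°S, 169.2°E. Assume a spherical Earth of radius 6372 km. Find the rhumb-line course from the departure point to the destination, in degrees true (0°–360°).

179.5°

Meridional parts: M(φ₁)=+0.1049, M(φ₂)=-1.2860 → ΔM = -1.3909;  Δλ = +0.0122 rad
tan C = Δλ / ΔM = -0.0088 → C = 179.50°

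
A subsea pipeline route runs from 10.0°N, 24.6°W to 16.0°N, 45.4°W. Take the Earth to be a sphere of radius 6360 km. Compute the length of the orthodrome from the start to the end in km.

cos σ = sin φ₁ sin φ₂ + cos φ₁ cos φ₂ cos Δλ
      = sin(10.00°)sin(16.00°) + cos(10.00°)cos(16.00°)cos(-20.80°) = 0.9328
σ = 21.121° → d = Rσ = 6360·0.36862 = 2344 km

2344 km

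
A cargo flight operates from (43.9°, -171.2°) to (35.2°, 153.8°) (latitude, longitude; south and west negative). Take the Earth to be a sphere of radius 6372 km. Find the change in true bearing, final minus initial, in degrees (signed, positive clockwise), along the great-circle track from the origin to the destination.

Initial bearing θ₁ = atan2(sin Δλ cos φ₂, cos φ₁ sin φ₂ − sin φ₁ cos φ₂ cos Δλ) = 264.06°
Final bearing θ₂ = (initial bearing from the destination back to the start) + 180° = 241.29°
Δθ = θ₂ − θ₁ = -22.8°

-22.8°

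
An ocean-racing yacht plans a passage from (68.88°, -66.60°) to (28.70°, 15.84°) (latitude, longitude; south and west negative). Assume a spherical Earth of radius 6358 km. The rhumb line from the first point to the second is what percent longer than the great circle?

Great circle: σ = 1.0592 rad → d_gc = Rσ = 6734.6 km
Rhumb: Δφ = -0.7013, Δλ = +1.4388, Δψ = -1.1565, q = Δφ/Δψ = 0.6064 → d_rh = R√(Δφ²+q²Δλ²) = 7117.1 km
Excess = (7117.1 − 6734.6) / 6734.6 = 382.5 / 6734.6 = 5.68% ≈ 5.7%

5.7%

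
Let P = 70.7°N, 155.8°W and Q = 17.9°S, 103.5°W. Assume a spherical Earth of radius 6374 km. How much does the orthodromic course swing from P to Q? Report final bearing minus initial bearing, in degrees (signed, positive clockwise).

+33.9°

At departure: θ₁ = atan2(sin Δλ cos φ₂, cos φ₁ sin φ₂ − sin φ₁ cos φ₂ cos Δλ) = 130.84°
At arrival: θ₂ = atan2(sin Δλ cos φ₁, −cos φ₂ sin φ₁ + sin φ₂ cos φ₁ cos Δλ) = 164.77°
Δθ = θ₂ − θ₁ = +33.9°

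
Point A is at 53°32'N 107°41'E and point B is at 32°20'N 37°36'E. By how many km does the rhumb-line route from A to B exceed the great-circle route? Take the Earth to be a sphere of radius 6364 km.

192 km

Great circle: cos σ = sin φ₁ sin φ₂ + cos φ₁ cos φ₂ cos Δλ,  σ = 0.9258 rad → d_gc = 5891.8 km
Rhumb line: Δψ = -0.5135, q = Δφ/Δψ = 0.7206, d_rh = R√(Δφ²+q²Δλ²) = 6083.4 km
Excess = 6083.4 − 5891.8 = 191.6 ≈ 192 km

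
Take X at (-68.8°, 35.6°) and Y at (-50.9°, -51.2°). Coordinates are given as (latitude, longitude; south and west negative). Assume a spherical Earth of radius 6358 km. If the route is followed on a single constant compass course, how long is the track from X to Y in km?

5101 km

Rhumb course C = atan2(Δλ, Δψ) with Δψ = ln[tan(π/4+φ₂/2)/tan(π/4+φ₁/2)] = +0.6405, Δλ = -1.5149 → C = 292.92°
d = R·|Δφ| / |cos C| = 6358·0.31241 / 0.38942 = 5101 km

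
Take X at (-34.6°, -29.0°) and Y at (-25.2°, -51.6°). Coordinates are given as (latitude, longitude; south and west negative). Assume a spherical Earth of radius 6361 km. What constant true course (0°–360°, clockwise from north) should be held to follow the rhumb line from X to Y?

Δψ = ln[tan(π/4+φ₂/2)/tan(π/4+φ₁/2)] = +0.1896
Δλ = -0.3944 rad (taken the short way round)
course = atan2(Δλ, Δψ) = 295.67°

295.7°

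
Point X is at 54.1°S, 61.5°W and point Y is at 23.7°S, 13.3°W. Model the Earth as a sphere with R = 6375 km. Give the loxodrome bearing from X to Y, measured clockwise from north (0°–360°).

50.2°

Meridional parts: M(φ₁)=-1.1272, M(φ₂)=-0.4260 → ΔM = +0.7012;  Δλ = +0.8412 rad
tan C = Δλ / ΔM = +1.1998 → C = 50.19°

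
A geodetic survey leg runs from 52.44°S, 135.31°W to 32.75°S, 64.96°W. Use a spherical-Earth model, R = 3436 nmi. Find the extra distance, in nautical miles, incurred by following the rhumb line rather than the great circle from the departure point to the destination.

103 nmi

Great circle: cos σ = sin φ₁ sin φ₂ + cos φ₁ cos φ₂ cos Δλ,  σ = 0.9257 rad → d_gc = 3180.8 nmi
Rhumb line: Δψ = +0.4732, q = Δφ/Δψ = 0.7263, d_rh = R√(Δφ²+q²Δλ²) = 3283.8 nmi
Excess = 3283.8 − 3180.8 = 103.0 ≈ 103 nmi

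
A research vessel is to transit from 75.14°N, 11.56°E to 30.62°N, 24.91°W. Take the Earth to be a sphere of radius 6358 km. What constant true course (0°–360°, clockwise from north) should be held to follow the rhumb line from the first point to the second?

Δψ = ln[tan(π/4+φ₂/2)/tan(π/4+φ₁/2)] = -1.4752
Δλ = -0.6365 rad (taken the short way round)
course = atan2(Δλ, Δψ) = 203.34°

203.3°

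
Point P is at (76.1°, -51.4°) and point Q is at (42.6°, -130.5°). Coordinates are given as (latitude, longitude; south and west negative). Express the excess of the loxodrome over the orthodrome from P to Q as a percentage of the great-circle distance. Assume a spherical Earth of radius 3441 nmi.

Great circle: σ = 0.8086 rad → d_gc = Rσ = 2782.5 nmi
Rhumb: Δφ = -0.5847, Δλ = -1.3806, Δψ = -1.2812, q = Δφ/Δψ = 0.4563 → d_rh = R√(Δφ²+q²Δλ²) = 2957.6 nmi
Excess = (2957.6 − 2782.5) / 2782.5 = 175.1 / 2782.5 = 6.29% ≈ 6.3%

6.3%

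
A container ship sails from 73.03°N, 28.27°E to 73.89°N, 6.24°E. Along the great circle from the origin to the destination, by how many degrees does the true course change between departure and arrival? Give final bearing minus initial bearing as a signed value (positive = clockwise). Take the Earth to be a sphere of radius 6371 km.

-21.1°

Initial bearing θ₁ = atan2(sin Δλ cos φ₂, cos φ₁ sin φ₂ − sin φ₁ cos φ₂ cos Δλ) = 288.28°
Final bearing θ₂ = (initial bearing from the destination back to the start) + 180° = 267.14°
Δθ = θ₂ − θ₁ = -21.1°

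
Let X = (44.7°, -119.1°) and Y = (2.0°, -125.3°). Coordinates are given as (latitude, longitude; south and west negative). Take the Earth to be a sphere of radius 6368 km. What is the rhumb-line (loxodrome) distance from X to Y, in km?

Δψ = ln[tan(π/4+φ₂/2)/tan(π/4+φ₁/2)] = -0.8391;  Δφ = -0.7453 rad,  Δλ = -0.1082 rad
q = Δφ/Δψ = 0.8882
d = R·√(Δφ² + q²Δλ²) = 6368·0.75143 = 4785 km

4785 km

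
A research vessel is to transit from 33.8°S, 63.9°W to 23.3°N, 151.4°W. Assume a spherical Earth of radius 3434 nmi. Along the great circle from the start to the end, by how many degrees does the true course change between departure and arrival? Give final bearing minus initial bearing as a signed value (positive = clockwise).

+11.4°

Initial bearing θ₁ = atan2(sin Δλ cos φ₂, cos φ₁ sin φ₂ − sin φ₁ cos φ₂ cos Δλ) = 290.93°
Final bearing θ₂ = (initial bearing from the destination back to the start) + 180° = 302.32°
Δθ = θ₂ − θ₁ = +11.4°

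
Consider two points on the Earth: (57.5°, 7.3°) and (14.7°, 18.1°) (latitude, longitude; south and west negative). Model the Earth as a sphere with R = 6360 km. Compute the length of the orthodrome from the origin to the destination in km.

Haversine: a = sin²(Δφ/2)+cos φ₁ cos φ₂ sin²(Δλ/2) = 0.13774;  σ = 2·atan2(√a,√(1−a))
σ = 43.571° → d = Rσ = 6360·0.76045 = 4836 km

4836 km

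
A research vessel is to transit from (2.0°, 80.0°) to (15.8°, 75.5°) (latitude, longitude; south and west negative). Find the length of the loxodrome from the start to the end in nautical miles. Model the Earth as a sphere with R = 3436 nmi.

869 nmi

Δψ = ln[tan(π/4+φ₂/2)/tan(π/4+φ₁/2)] = +0.2444;  Δφ = +0.2409 rad,  Δλ = -0.0785 rad
q = Δφ/Δψ = 0.9855
d = R·√(Δφ² + q²Δλ²) = 3436·0.25299 = 869 nmi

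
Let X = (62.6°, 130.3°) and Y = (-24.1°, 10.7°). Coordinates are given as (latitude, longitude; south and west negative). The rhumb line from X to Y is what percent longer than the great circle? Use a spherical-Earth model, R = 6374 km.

Great circle: σ = 2.1773 rad → d_gc = Rσ = 13878.3 km
Rhumb: Δφ = -1.5132, Δλ = -2.0874, Δψ = -1.8451, q = Δφ/Δψ = 0.8201 → d_rh = R√(Δφ²+q²Δλ²) = 14563.4 km
Excess = (14563.4 − 13878.3) / 13878.3 = 685.1 / 13878.3 = 4.94% ≈ 4.9%

4.9%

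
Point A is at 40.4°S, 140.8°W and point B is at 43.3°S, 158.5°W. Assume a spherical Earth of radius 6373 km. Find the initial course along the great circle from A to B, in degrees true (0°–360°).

θ = atan2( sin Δλ·cos φ₂ ,  cos φ₁ sin φ₂ − sin φ₁ cos φ₂ cos Δλ )
  = atan2(-0.2213, -0.0729) = 251.76°

251.8°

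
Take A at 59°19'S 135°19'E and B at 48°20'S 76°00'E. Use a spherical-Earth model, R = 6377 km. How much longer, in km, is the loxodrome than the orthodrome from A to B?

122 km

Great circle: cos σ = sin φ₁ sin φ₂ + cos φ₁ cos φ₂ cos Δλ,  σ = 0.6171 rad → d_gc = 3935.3 km
Rhumb line: Δψ = +0.3272, q = Δφ/Δψ = 0.5859, d_rh = R√(Δφ²+q²Δλ²) = 4056.9 km
Excess = 4056.9 − 3935.3 = 121.6 ≈ 122 km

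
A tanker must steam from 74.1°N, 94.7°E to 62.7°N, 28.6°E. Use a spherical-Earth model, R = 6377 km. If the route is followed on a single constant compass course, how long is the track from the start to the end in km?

2934 km

Rhumb course C = atan2(Δλ, Δψ) with Δψ = ln[tan(π/4+φ₂/2)/tan(π/4+φ₁/2)] = -0.5533, Δλ = -1.1537 → C = 244.38°
d = R·|Δφ| / |cos C| = 6377·0.19897 / 0.43244 = 2934 km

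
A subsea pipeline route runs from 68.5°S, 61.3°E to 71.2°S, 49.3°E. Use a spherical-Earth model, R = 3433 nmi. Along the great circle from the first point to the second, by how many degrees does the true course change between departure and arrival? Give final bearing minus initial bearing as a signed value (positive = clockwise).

At departure: θ₁ = atan2(sin Δλ cos φ₂, cos φ₁ sin φ₂ − sin φ₁ cos φ₂ cos Δλ) = 231.31°
At arrival: θ₂ = atan2(sin Δλ cos φ₁, −cos φ₂ sin φ₁ + sin φ₂ cos φ₁ cos Δλ) = 242.58°
Δθ = θ₂ − θ₁ = +11.3°

+11.3°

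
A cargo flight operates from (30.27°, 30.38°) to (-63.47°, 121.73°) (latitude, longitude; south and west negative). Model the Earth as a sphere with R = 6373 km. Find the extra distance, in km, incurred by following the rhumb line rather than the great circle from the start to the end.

Great circle: cos σ = sin φ₁ sin φ₂ + cos φ₁ cos φ₂ cos Δλ,  σ = 2.0489 rad → d_gc = 13057.6 km
Rhumb line: Δψ = -1.9998, q = Δφ/Δψ = 0.8181, d_rh = R√(Δφ²+q²Δλ²) = 13334.9 km
Excess = 13334.9 − 13057.6 = 277.3 ≈ 277 km

277 km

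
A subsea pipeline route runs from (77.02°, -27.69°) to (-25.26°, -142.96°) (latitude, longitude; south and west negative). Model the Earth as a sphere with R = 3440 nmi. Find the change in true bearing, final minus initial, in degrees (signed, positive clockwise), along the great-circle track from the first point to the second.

-95.3°

At departure: θ₁ = atan2(sin Δλ cos φ₂, cos φ₁ sin φ₂ − sin φ₁ cos φ₂ cos Δλ) = 288.92°
At arrival: θ₂ = atan2(sin Δλ cos φ₁, −cos φ₂ sin φ₁ + sin φ₂ cos φ₁ cos Δλ) = 193.59°
Δθ = θ₂ − θ₁ = -95.3°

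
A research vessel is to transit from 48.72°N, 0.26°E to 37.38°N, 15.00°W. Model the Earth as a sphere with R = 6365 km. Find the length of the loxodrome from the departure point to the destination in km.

Δψ = ln[tan(π/4+φ₂/2)/tan(π/4+φ₁/2)] = -0.2721;  Δφ = -0.1979 rad,  Δλ = -0.2663 rad
q = Δφ/Δψ = 0.7275
d = R·√(Δφ² + q²Δλ²) = 6365·0.27697 = 1763 km

1763 km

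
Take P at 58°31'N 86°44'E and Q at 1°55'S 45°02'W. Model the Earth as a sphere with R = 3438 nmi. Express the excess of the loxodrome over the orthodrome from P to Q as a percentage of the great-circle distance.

9.6%

Great circle: σ = 1.9565 rad → d_gc = Rσ = 6726.4 nmi
Rhumb: Δφ = -1.0548, Δλ = -2.2998, Δψ = -1.2998, q = Δφ/Δψ = 0.8115 → d_rh = R√(Δφ²+q²Δλ²) = 7370.1 nmi
Excess = (7370.1 − 6726.4) / 6726.4 = 643.7 / 6726.4 = 9.57% ≈ 9.6%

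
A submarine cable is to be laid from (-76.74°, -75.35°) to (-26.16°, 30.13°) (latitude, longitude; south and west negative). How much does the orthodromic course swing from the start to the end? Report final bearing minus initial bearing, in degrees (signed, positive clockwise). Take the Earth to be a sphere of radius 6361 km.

At departure: θ₁ = atan2(sin Δλ cos φ₂, cos φ₁ sin φ₂ − sin φ₁ cos φ₂ cos Δλ) = 111.13°
At arrival: θ₂ = atan2(sin Δλ cos φ₁, −cos φ₂ sin φ₁ + sin φ₂ cos φ₁ cos Δλ) = 13.79°
Δθ = θ₂ − θ₁ = -97.3°

-97.3°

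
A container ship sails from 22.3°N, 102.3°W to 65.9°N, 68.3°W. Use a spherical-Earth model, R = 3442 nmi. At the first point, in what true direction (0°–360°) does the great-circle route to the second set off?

N = sin Δλ·cos φ₂ = +0.2283;  D = cos φ₁ sin φ₂ − sin φ₁ cos φ₂ cos Δλ = +0.7161
initial course = atan2(N, D) = 17.69°

17.7°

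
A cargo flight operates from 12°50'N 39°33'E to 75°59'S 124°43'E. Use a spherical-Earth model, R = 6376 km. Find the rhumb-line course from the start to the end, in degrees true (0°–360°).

Meridional parts: M(φ₁)=+0.2259, M(φ₂)=-2.0961 → ΔM = -2.3220;  Δλ = +1.4864 rad
tan C = Δλ / ΔM = -0.6402 → C = 147.37°

147.4°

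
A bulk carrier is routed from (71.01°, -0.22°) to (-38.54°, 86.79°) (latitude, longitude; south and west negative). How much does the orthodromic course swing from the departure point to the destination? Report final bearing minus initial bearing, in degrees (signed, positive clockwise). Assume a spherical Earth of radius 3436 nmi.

Initial bearing θ₁ = atan2(sin Δλ cos φ₂, cos φ₁ sin φ₂ − sin φ₁ cos φ₂ cos Δλ) = 107.17°
Final bearing θ₂ = (initial bearing from the destination back to the start) + 180° = 156.58°
Δθ = θ₂ − θ₁ = +49.4°

+49.4°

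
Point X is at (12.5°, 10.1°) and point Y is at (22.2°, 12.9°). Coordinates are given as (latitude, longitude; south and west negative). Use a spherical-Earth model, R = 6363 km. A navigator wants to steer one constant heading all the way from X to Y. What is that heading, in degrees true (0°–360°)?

Δψ = ln[tan(π/4+φ₂/2)/tan(π/4+φ₁/2)] = +0.1776
Δλ = +0.0489 rad (taken the short way round)
course = atan2(Δλ, Δψ) = 15.38°

15.4°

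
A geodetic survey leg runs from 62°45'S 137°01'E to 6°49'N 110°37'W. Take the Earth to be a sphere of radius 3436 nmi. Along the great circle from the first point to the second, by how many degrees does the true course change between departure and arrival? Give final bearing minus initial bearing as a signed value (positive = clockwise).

-80.9°

At departure: θ₁ = atan2(sin Δλ cos φ₂, cos φ₁ sin φ₂ − sin φ₁ cos φ₂ cos Δλ) = 107.05°
At arrival: θ₂ = atan2(sin Δλ cos φ₁, −cos φ₂ sin φ₁ + sin φ₂ cos φ₁ cos Δλ) = 26.16°
Δθ = θ₂ − θ₁ = -80.9°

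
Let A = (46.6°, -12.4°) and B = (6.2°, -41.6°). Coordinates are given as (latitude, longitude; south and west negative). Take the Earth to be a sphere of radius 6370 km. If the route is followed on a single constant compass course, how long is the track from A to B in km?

Rhumb course C = atan2(Δλ, Δψ) with Δψ = ln[tan(π/4+φ₂/2)/tan(π/4+φ₁/2)] = -0.8130, Δλ = -0.5096 → C = 212.08°
d = R·|Δφ| / |cos C| = 6370·0.70511 / 0.84729 = 5301 km

5301 km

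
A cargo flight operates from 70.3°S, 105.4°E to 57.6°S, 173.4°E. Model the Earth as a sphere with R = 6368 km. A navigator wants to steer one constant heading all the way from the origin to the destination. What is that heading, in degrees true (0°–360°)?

66.6°

Δψ = ln[tan(π/4+φ₂/2)/tan(π/4+φ₁/2)] = +0.5148
Δλ = +1.1868 rad (taken the short way round)
course = atan2(Δλ, Δψ) = 66.55°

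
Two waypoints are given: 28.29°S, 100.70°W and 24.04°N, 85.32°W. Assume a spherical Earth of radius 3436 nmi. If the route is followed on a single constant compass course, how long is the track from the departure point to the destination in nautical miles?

Δψ = ln[tan(π/4+φ₂/2)/tan(π/4+φ₁/2)] = +0.9476;  Δφ = +0.9133 rad,  Δλ = +0.2684 rad
q = Δφ/Δψ = 0.9638
d = R·√(Δφ² + q²Δλ²) = 3436·0.94927 = 3262 nmi

3262 nmi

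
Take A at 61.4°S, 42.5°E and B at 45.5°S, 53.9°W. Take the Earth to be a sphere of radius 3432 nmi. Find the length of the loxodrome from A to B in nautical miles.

3518 nmi

Rhumb course C = atan2(Δλ, Δψ) with Δψ = ln[tan(π/4+φ₂/2)/tan(π/4+φ₁/2)] = +0.4731, Δλ = -1.6825 → C = 285.71°
d = R·|Δφ| / |cos C| = 3432·0.27751 / 0.27071 = 3518 nmi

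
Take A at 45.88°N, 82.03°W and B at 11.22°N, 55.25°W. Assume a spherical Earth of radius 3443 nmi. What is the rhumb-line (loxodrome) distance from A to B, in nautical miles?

Rhumb course C = atan2(Δλ, Δψ) with Δψ = ln[tan(π/4+φ₂/2)/tan(π/4+φ₁/2)] = -0.7062, Δλ = +0.4674 → C = 146.50°
d = R·|Δφ| / |cos C| = 3443·0.60493 / 0.83389 = 2498 nmi

2498 nmi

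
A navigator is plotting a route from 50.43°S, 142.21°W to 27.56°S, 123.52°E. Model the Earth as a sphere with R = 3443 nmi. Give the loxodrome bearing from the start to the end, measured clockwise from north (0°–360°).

Δψ = ln[tan(π/4+φ₂/2)/tan(π/4+φ₁/2)] = +0.5217
Δλ = -1.6453 rad (taken the short way round)
course = atan2(Δλ, Δψ) = 287.59°

287.6°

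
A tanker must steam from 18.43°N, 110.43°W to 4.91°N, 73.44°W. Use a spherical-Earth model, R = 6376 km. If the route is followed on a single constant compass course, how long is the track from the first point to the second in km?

4293 km

Δψ = ln[tan(π/4+φ₂/2)/tan(π/4+φ₁/2)] = -0.2416;  Δφ = -0.2360 rad,  Δλ = +0.6456 rad
q = Δφ/Δψ = 0.9769
d = R·√(Δφ² + q²Δλ²) = 6376·0.67336 = 4293 km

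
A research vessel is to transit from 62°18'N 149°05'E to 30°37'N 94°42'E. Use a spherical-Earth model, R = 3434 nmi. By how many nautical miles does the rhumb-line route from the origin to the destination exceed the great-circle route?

60 nmi

Great circle: cos σ = sin φ₁ sin φ₂ + cos φ₁ cos φ₂ cos Δλ,  σ = 0.8177 rad → d_gc = 2808.0 nmi
Rhumb line: Δψ = -0.8384, q = Δφ/Δψ = 0.6595, d_rh = R√(Δφ²+q²Δλ²) = 2868.3 nmi
Excess = 2868.3 − 2808.0 = 60.3 ≈ 60 nmi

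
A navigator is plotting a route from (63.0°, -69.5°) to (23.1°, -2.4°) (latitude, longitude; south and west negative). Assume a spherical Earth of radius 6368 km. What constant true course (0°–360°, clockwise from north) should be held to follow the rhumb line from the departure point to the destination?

130.8°

Δψ = ln[tan(π/4+φ₂/2)/tan(π/4+φ₁/2)] = -1.0122
Δλ = +1.1711 rad (taken the short way round)
course = atan2(Δλ, Δψ) = 130.84°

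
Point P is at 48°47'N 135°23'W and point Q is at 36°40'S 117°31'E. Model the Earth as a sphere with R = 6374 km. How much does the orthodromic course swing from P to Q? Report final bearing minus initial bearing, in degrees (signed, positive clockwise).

-22.0°

At departure: θ₁ = atan2(sin Δλ cos φ₂, cos φ₁ sin φ₂ − sin φ₁ cos φ₂ cos Δλ) = 254.26°
At arrival: θ₂ = atan2(sin Δλ cos φ₁, −cos φ₂ sin φ₁ + sin φ₂ cos φ₁ cos Δλ) = 232.25°
Δθ = θ₂ − θ₁ = -22.0°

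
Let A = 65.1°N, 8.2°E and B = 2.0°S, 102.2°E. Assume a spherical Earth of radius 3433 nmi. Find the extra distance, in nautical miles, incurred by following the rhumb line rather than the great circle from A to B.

261 nmi

Great circle: cos σ = sin φ₁ sin φ₂ + cos φ₁ cos φ₂ cos Δλ,  σ = 1.6318 rad → d_gc = 5602.1 nmi
Rhumb line: Δψ = -1.5455, q = Δφ/Δψ = 0.7578, d_rh = R√(Δφ²+q²Δλ²) = 5863.3 nmi
Excess = 5863.3 − 5602.1 = 261.2 ≈ 261 nmi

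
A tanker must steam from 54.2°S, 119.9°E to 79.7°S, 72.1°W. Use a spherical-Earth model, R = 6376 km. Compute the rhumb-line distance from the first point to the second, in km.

Rhumb course C = atan2(Δλ, Δψ) with Δψ = ln[tan(π/4+φ₂/2)/tan(π/4+φ₁/2)] = -1.2764, Δλ = +2.9322 → C = 113.52°
d = R·|Δφ| / |cos C| = 6376·0.44506 / 0.39913 = 7110 km

7110 km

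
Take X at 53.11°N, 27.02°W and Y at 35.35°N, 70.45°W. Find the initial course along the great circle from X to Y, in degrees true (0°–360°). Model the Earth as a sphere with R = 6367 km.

N = sin Δλ·cos φ₂ = -0.5607;  D = cos φ₁ sin φ₂ − sin φ₁ cos φ₂ cos Δλ = -0.1264
initial course = atan2(N, D) = 257.29°

257.3°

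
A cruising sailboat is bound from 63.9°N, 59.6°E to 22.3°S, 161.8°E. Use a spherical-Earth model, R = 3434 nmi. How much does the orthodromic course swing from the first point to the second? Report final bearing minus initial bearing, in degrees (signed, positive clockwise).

+62.2°

At departure: θ₁ = atan2(sin Δλ cos φ₂, cos φ₁ sin φ₂ − sin φ₁ cos φ₂ cos Δλ) = 89.45°
At arrival: θ₂ = atan2(sin Δλ cos φ₁, −cos φ₂ sin φ₁ + sin φ₂ cos φ₁ cos Δλ) = 151.61°
Δθ = θ₂ − θ₁ = +62.2°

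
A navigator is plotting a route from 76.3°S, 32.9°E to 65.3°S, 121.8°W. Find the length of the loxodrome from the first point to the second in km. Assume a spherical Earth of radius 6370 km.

5635 km

Rhumb course C = atan2(Δλ, Δψ) with Δψ = ln[tan(π/4+φ₂/2)/tan(π/4+φ₁/2)] = +0.6003, Δλ = -2.7000 → C = 282.53°
d = R·|Δφ| / |cos C| = 6370·0.19199 / 0.21703 = 5635 km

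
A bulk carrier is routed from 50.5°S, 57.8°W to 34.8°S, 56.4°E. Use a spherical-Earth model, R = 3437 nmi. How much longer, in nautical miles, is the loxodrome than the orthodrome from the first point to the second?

469 nmi

Great circle: cos σ = sin φ₁ sin φ₂ + cos φ₁ cos φ₂ cos Δλ,  σ = 1.3426 rad → d_gc = 4614.4 nmi
Rhumb line: Δψ = +0.3758, q = Δφ/Δψ = 0.7293, d_rh = R√(Δφ²+q²Δλ²) = 5083.7 nmi
Excess = 5083.7 − 4614.4 = 469.3 ≈ 469 nmi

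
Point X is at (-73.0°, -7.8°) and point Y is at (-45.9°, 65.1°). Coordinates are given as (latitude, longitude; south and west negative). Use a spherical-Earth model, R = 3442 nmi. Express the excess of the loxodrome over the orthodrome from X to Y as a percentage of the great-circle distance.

5.3%

Great circle: σ = 0.7279 rad → d_gc = Rσ = 2505.425 nmi
Rhumb: Δφ = +0.4730, Δλ = +1.2723, Δψ = +0.9970, q = Δφ/Δψ = 0.4744 → d_rh = R√(Δφ²+q²Δλ²) = 2639.463 nmi
Excess = (2639.463 − 2505.425) / 2505.425 = 134.038 / 2505.425 = 5.3499% ≈ 5.3%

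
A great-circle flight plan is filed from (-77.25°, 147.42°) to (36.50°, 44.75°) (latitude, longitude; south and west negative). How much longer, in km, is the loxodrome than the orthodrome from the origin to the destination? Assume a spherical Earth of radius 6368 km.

Great circle: cos σ = sin φ₁ sin φ₂ + cos φ₁ cos φ₂ cos Δλ,  σ = 2.2384 rad → d_gc = 14253.8 km
Rhumb line: Δψ = +2.8768, q = Δφ/Δψ = 0.6901, d_rh = R√(Δφ²+q²Δλ²) = 14894.5 km
Excess = 14894.5 − 14253.8 = 640.7 ≈ 641 km

641 km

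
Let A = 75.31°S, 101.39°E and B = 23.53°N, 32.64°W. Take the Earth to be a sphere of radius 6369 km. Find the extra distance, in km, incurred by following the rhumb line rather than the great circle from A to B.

Great circle: cos σ = sin φ₁ sin φ₂ + cos φ₁ cos φ₂ cos Δλ,  σ = 2.1505 rad → d_gc = 13696.5 km
Rhumb line: Δψ = +2.4714, q = Δφ/Δψ = 0.6980, d_rh = R√(Δφ²+q²Δλ²) = 15128.3 km
Excess = 15128.3 − 13696.5 = 1431.8 ≈ 1432 km

1432 km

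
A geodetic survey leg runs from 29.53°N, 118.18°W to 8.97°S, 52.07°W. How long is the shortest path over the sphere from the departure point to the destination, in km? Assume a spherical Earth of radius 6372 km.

Haversine: a = sin²(Δφ/2)+cos φ₁ cos φ₂ sin²(Δλ/2) = 0.36439;  σ = 2·atan2(√a,√(1−a))
σ = 74.263° → d = Rσ = 6372·1.29614 = 8259 km

8259 km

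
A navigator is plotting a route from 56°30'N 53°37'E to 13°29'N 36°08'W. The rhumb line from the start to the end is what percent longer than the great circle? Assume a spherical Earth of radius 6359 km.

4.4%

Great circle: σ = 1.3727 rad → d_gc = Rσ = 8729.2 km
Rhumb: Δφ = -0.7508, Δλ = -1.5664, Δψ = -0.9632, q = Δφ/Δψ = 0.7794 → d_rh = R√(Δφ²+q²Δλ²) = 9114.4 km
Excess = (9114.4 − 8729.2) / 8729.2 = 385.2 / 8729.2 = 4.41% ≈ 4.4%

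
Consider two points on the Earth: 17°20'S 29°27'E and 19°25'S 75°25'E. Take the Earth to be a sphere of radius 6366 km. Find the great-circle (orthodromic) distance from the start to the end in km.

Haversine: a = sin²(Δφ/2)+cos φ₁ cos φ₂ sin²(Δλ/2) = 0.13759;  σ = 2·atan2(√a,√(1−a))
σ = 43.546° → d = Rσ = 6366·0.76003 = 4838 km

4838 km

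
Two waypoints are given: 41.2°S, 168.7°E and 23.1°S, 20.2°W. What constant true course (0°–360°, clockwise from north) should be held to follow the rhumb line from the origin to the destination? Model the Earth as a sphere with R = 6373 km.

Δψ = ln[tan(π/4+φ₂/2)/tan(π/4+φ₁/2)] = +0.3759
Δλ = +2.9863 rad (taken the short way round)
course = atan2(Δλ, Δψ) = 82.82°

82.8°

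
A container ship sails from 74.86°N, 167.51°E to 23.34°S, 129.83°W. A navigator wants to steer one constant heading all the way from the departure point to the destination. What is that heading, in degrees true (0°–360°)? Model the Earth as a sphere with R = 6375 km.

Δψ = ln[tan(π/4+φ₂/2)/tan(π/4+φ₁/2)] = -2.4373
Δλ = +1.0936 rad (taken the short way round)
course = atan2(Δλ, Δψ) = 155.83°

155.8°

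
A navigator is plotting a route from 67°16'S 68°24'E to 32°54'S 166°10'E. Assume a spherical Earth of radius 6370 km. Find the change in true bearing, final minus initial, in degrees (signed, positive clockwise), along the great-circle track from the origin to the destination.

At departure: θ₁ = atan2(sin Δλ cos φ₂, cos φ₁ sin φ₂ − sin φ₁ cos φ₂ cos Δλ) = 110.71°
At arrival: θ₂ = atan2(sin Δλ cos φ₁, −cos φ₂ sin φ₁ + sin φ₂ cos φ₁ cos Δλ) = 25.50°
Δθ = θ₂ − θ₁ = -85.2°

-85.2°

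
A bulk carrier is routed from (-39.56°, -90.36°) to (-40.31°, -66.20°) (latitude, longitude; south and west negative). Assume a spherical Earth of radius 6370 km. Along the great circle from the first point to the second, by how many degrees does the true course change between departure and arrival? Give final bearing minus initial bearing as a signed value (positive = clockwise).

-15.6°

At departure: θ₁ = atan2(sin Δλ cos φ₂, cos φ₁ sin φ₂ − sin φ₁ cos φ₂ cos Δλ) = 100.11°
At arrival: θ₂ = atan2(sin Δλ cos φ₁, −cos φ₂ sin φ₁ + sin φ₂ cos φ₁ cos Δλ) = 84.46°
Δθ = θ₂ − θ₁ = -15.6°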